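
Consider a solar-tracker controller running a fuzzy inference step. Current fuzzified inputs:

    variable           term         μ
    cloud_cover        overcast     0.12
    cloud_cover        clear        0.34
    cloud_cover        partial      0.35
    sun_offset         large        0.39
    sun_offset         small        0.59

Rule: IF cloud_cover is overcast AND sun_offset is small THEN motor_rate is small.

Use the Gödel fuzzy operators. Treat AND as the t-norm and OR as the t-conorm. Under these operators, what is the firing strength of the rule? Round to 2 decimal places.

firing strength: overcast=0.12, small=0.59; AND[min(a, b)] → w = 0.12

0.12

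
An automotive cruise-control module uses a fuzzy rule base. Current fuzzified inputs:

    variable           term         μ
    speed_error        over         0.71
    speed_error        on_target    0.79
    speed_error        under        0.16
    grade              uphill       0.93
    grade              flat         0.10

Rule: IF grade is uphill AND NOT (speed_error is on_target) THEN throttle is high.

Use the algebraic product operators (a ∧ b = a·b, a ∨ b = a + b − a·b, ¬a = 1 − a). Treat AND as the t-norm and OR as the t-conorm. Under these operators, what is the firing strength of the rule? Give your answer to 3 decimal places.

firing strength: uphill=0.93, ¬on_target=1−0.79=0.21; AND[a·b] → w = 0.1953

0.195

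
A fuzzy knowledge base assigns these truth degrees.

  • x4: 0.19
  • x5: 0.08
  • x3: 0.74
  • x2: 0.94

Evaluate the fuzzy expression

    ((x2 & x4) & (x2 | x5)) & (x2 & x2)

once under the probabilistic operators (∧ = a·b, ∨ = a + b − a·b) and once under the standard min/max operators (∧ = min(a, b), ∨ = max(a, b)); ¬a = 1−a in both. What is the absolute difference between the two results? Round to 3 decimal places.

0.041

Under probabilistic:
  x2 & x4 = a·b on (0.9400, 0.1900) = 0.1786
  x2 | x5 = a + b − a·b on (0.9400, 0.0800) = 0.9448
  (x2 & x4) & (x2 | x5) = a·b on (0.1786, 0.9448) = 0.1687
  x2 & x2 = a·b on (0.9400, 0.9400) = 0.8836
  ((x2 & x4) & (x2 | x5)) & (x2 & x2) = a·b on (0.1687, 0.8836) = 0.1491
  → value = 0.1491
Under standard min/max:
  x2 & x4 = min(a, b) on (0.94, 0.19) = 0.19
  x2 | x5 = max(a, b) on (0.94, 0.08) = 0.94
  (x2 & x4) & (x2 | x5) = min(a, b) on (0.19, 0.94) = 0.19
  x2 & x2 = min(a, b) on (0.94, 0.94) = 0.94
  ((x2 & x4) & (x2 | x5)) & (x2 & x2) = min(a, b) on (0.19, 0.94) = 0.19
  → value = 0.1900
|0.1491 − 0.1900| = 0.041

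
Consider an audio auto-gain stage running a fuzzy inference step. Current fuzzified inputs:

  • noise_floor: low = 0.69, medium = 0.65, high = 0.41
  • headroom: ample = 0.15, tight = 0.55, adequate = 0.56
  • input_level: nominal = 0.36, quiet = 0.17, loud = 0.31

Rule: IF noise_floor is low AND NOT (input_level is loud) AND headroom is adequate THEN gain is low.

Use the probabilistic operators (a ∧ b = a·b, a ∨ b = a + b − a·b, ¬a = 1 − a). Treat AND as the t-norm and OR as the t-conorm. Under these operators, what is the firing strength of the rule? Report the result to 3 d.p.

firing strength: low=0.69, ¬loud=1−0.31=0.69, adequate=0.56; AND[a·b] → w = 0.2666

0.267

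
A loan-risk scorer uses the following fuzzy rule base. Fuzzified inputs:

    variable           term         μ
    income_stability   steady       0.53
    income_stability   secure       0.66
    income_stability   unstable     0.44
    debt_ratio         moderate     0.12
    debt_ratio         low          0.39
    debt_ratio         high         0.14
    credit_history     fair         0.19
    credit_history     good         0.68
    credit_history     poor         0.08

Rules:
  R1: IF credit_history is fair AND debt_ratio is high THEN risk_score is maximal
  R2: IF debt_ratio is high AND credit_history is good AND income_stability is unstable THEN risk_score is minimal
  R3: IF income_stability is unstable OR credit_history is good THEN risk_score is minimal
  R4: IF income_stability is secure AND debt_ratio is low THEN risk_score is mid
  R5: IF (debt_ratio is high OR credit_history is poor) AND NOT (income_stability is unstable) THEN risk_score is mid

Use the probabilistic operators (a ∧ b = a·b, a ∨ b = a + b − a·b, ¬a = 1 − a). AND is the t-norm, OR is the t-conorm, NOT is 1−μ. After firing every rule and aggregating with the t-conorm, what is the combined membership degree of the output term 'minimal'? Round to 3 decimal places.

0.828

R1: fair=0.19, high=0.14; AND[a·b] → w = 0.0266
R2: high=0.14, good=0.68, unstable=0.44; AND[a·b] → w = 0.0419
R3: unstable=0.44, good=0.68; OR[a + b − a·b] → w = 0.8208
R4: secure=0.66, low=0.39; AND[a·b] → w = 0.2574
R5: (high=0.14 OR poor=0.08) = 0.2088; AND[a·b] with ¬unstable=1−0.44=0.56 → w = 0.1169
Rules with consequent 'minimal': {R2, R3} → strengths 0.0419, 0.8208
Aggregate via t-conorm [a + b − a·b]: 0.8283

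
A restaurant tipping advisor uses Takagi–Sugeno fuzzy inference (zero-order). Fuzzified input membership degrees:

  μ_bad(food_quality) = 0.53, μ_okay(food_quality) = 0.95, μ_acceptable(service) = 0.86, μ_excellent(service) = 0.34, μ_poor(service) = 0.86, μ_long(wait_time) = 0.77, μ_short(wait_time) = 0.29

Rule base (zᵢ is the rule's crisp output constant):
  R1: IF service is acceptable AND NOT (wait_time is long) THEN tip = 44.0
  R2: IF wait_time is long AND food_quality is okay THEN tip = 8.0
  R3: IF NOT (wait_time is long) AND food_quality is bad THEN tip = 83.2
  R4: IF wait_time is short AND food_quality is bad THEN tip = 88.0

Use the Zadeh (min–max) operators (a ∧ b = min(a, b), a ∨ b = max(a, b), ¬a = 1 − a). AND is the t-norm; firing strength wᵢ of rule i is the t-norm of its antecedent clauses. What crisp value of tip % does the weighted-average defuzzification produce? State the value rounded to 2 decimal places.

R1 (z=44.0): acceptable=0.86, ¬long=1−0.77=0.23; AND[min(a, b)] → w = 0.23
R2 (z=8.0): long=0.77, okay=0.95; AND[min(a, b)] → w = 0.77
R3 (z=83.2): ¬long=1−0.77=0.23, bad=0.53; AND[min(a, b)] → w = 0.23
R4 (z=88.0): short=0.29, bad=0.53; AND[min(a, b)] → w = 0.29
Weighted average = (0.23·44.0 + 0.77·8.0 + 0.23·83.2 + 0.29·88.0) / (0.23 + 0.77 + 0.23 + 0.29)
  = 60.9360 / 1.5200 = 40.09

40.09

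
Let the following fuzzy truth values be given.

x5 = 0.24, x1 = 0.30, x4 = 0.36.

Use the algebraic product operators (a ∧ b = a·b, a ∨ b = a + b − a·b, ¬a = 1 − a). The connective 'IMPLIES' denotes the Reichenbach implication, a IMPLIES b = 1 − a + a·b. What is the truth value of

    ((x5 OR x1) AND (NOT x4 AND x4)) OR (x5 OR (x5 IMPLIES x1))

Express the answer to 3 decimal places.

0.886

x5 OR x1 = a + b − a·b on (0.2400, 0.3000) = 0.4680
NOT x4 = 1 − 0.3600 = 0.6400
NOT x4 AND x4 = a·b on (0.6400, 0.3600) = 0.2304
(x5 OR x1) AND (NOT x4 AND x4) = a·b on (0.4680, 0.2304) = 0.1078
x5 IMPLIES x1  [Reichenbach: 1 − a + a·b] with a=0.2400, b=0.3000 → 0.8320
x5 OR (x5 IMPLIES x1) = a + b − a·b on (0.2400, 0.8320) = 0.8723
((x5 OR x1) AND (NOT x4 AND x4)) OR (x5 OR (x5 IMPLIES x1)) = a + b − a·b on (0.1078, 0.8723) = 0.8861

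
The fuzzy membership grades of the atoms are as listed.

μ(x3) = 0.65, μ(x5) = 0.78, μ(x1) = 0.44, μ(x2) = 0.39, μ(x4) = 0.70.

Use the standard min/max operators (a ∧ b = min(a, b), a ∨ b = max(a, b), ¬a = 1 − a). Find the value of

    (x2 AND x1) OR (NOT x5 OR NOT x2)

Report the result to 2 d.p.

x2 AND x1 = min(a, b) on (0.39, 0.44) = 0.39
NOT x5 = 1 − 0.78 = 0.22
NOT x2 = 1 − 0.39 = 0.61
NOT x5 OR NOT x2 = max(a, b) on (0.22, 0.61) = 0.61
(x2 AND x1) OR (NOT x5 OR NOT x2) = max(a, b) on (0.39, 0.61) = 0.61

0.61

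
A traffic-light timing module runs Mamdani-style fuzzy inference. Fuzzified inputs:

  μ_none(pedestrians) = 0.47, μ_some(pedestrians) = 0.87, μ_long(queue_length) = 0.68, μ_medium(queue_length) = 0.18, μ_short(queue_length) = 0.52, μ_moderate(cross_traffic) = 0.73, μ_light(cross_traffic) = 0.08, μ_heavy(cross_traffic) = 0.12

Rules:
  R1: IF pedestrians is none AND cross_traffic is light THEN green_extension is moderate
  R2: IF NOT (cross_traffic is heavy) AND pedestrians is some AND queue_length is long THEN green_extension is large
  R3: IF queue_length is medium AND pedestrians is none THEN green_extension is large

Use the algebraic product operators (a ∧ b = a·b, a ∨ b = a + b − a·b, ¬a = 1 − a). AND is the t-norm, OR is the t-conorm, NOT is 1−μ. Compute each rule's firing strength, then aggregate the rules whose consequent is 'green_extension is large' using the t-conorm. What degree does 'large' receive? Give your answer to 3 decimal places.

R1: none=0.47, light=0.08; AND[a·b] → w = 0.0376
R2: ¬heavy=1−0.12=0.88, some=0.87, long=0.68; AND[a·b] → w = 0.5206
R3: medium=0.18, none=0.47; AND[a·b] → w = 0.0846
Rules with consequent 'large': {R2, R3} → strengths 0.5206, 0.0846
Aggregate via t-conorm [a + b − a·b]: 0.5612

0.561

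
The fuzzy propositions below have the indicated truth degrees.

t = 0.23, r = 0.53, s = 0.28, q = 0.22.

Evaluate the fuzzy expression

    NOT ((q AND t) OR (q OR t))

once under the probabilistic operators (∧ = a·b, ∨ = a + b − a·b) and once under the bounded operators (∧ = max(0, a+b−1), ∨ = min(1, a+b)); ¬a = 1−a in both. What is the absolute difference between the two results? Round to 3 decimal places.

Under probabilistic:
  q AND t = a·b on (0.2200, 0.2300) = 0.0506
  q OR t = a + b − a·b on (0.2200, 0.2300) = 0.3994
  (q AND t) OR (q OR t) = a + b − a·b on (0.0506, 0.3994) = 0.4298
  NOT ((q AND t) OR (q OR t)) = 1 − 0.4298 = 0.5702
  → value = 0.5702
Under bounded:
  q AND t = max(0, a+b−1) on (0.22, 0.23) = 0.00
  q OR t = min(1, a+b) on (0.22, 0.23) = 0.45
  (q AND t) OR (q OR t) = min(1, a+b) on (0.00, 0.45) = 0.45
  NOT ((q AND t) OR (q OR t)) = 1 − 0.45 = 0.55
  → value = 0.5500
|0.5702 − 0.5500| = 0.020

0.020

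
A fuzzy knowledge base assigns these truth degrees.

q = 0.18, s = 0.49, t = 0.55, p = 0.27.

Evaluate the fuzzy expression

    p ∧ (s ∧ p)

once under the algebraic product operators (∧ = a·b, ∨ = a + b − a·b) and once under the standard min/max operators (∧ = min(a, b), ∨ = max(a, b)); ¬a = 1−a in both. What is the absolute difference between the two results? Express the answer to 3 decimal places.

0.234

Under algebraic product:
  s ∧ p = a·b on (0.4900, 0.2700) = 0.1323
  p ∧ (s ∧ p) = a·b on (0.2700, 0.1323) = 0.0357
  → value = 0.0357
Under standard min/max:
  s ∧ p = min(a, b) on (0.49, 0.27) = 0.27
  p ∧ (s ∧ p) = min(a, b) on (0.27, 0.27) = 0.27
  → value = 0.2700
|0.0357 − 0.2700| = 0.234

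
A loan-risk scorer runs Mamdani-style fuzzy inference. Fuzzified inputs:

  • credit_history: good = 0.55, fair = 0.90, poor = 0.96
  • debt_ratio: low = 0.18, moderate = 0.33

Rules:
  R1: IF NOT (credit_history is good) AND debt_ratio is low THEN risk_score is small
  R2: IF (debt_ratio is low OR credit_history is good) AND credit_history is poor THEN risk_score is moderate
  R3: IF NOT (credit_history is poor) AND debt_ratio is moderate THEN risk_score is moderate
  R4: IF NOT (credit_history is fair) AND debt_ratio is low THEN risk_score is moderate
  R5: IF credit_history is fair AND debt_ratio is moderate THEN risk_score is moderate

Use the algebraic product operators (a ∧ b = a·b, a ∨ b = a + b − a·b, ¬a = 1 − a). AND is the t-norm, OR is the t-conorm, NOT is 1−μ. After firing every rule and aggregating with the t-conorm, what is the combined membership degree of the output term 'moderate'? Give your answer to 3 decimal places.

R1: ¬good=1−0.55=0.45, low=0.18; AND[a·b] → w = 0.0810
R2: (low=0.18 OR good=0.55) = 0.6310; AND[a·b] with poor=0.96 → w = 0.6058
R3: ¬poor=1−0.96=0.04, moderate=0.33; AND[a·b] → w = 0.0132
R4: ¬fair=1−0.90=0.10, low=0.18; AND[a·b] → w = 0.0180
R5: fair=0.90, moderate=0.33; AND[a·b] → w = 0.2970
Rules with consequent 'moderate': {R2, R3, R4, R5} → strengths 0.6058, 0.0132, 0.0180, 0.2970
Aggregate via t-conorm [a + b − a·b]: 0.7314

0.731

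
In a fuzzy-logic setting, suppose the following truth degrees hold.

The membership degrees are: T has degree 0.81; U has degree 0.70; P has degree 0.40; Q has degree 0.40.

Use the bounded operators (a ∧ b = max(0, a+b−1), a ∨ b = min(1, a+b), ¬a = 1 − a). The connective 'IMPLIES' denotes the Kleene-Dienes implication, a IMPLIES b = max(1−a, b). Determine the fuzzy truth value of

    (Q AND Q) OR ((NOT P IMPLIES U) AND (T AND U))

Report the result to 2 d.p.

0.21

Q AND Q = max(0, a+b−1) on (0.40, 0.40) = 0.00
NOT P = 1 − 0.40 = 0.60
NOT P IMPLIES U  [Kleene-Dienes: max(1−a, b)] with a=0.60, b=0.70 → 0.70
T AND U = max(0, a+b−1) on (0.81, 0.70) = 0.51
(NOT P IMPLIES U) AND (T AND U) = max(0, a+b−1) on (0.70, 0.51) = 0.21
(Q AND Q) OR ((NOT P IMPLIES U) AND (T AND U)) = min(1, a+b) on (0.00, 0.21) = 0.21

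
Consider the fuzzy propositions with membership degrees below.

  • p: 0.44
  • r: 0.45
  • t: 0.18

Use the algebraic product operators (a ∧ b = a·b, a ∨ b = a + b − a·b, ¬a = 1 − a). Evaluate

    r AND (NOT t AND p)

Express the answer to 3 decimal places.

0.162

NOT t = 1 − 0.1800 = 0.8200
NOT t AND p = a·b on (0.8200, 0.4400) = 0.3608
r AND (NOT t AND p) = a·b on (0.4500, 0.3608) = 0.1624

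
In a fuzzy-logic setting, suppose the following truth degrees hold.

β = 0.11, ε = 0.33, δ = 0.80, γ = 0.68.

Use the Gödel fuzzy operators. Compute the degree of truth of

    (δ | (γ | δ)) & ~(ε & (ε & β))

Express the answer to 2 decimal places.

0.80

γ | δ = max(a, b) on (0.68, 0.80) = 0.80
δ | (γ | δ) = max(a, b) on (0.80, 0.80) = 0.80
ε & β = min(a, b) on (0.33, 0.11) = 0.11
ε & (ε & β) = min(a, b) on (0.33, 0.11) = 0.11
~(ε & (ε & β)) = 1 − 0.11 = 0.89
(δ | (γ | δ)) & ~(ε & (ε & β)) = min(a, b) on (0.80, 0.89) = 0.80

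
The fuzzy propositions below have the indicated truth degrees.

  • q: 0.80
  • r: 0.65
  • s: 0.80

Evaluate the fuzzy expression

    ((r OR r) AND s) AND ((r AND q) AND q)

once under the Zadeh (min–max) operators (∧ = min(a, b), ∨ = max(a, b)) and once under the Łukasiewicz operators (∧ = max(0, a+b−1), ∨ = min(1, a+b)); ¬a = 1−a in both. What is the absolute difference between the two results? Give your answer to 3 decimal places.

Under Zadeh (min–max):
  r OR r = max(a, b) on (0.65, 0.65) = 0.65
  (r OR r) AND s = min(a, b) on (0.65, 0.80) = 0.65
  r AND q = min(a, b) on (0.65, 0.80) = 0.65
  (r AND q) AND q = min(a, b) on (0.65, 0.80) = 0.65
  ((r OR r) AND s) AND ((r AND q) AND q) = min(a, b) on (0.65, 0.65) = 0.65
  → value = 0.6500
Under Łukasiewicz:
  r OR r = min(1, a+b) on (0.65, 0.65) = 1.00
  (r OR r) AND s = max(0, a+b−1) on (1.00, 0.80) = 0.80
  r AND q = max(0, a+b−1) on (0.65, 0.80) = 0.45
  (r AND q) AND q = max(0, a+b−1) on (0.45, 0.80) = 0.25
  ((r OR r) AND s) AND ((r AND q) AND q) = max(0, a+b−1) on (0.80, 0.25) = 0.05
  → value = 0.0500
|0.6500 − 0.0500| = 0.600

0.600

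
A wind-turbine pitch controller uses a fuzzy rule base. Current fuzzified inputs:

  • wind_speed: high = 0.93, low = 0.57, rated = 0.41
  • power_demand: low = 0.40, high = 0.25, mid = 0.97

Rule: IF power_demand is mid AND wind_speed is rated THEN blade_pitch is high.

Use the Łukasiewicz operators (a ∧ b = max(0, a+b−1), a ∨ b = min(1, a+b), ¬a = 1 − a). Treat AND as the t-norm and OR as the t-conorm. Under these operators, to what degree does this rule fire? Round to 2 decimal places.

0.38

firing strength: mid=0.97, rated=0.41; AND[max(0, a+b−1)] → w = 0.38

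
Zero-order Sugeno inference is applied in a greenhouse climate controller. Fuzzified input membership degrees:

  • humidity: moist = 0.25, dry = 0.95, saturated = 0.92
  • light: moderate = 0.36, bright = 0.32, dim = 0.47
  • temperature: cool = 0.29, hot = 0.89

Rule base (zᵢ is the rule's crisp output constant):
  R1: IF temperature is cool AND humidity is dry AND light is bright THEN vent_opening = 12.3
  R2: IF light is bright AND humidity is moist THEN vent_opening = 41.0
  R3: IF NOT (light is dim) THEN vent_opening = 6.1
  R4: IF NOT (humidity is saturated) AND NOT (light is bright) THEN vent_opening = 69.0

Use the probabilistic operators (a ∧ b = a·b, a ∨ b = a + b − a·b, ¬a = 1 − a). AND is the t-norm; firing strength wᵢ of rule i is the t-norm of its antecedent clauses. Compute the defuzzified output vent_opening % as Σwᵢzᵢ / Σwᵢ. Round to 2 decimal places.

15.08

R1 (z=12.3): cool=0.29, dry=0.95, bright=0.32; AND[a·b] → w = 0.0882
R2 (z=41.0): bright=0.32, moist=0.25; AND[a·b] → w = 0.0800
R3 (z=6.1): ¬dim=1−0.47=0.53 → w = 0.5300
R4 (z=69.0): ¬saturated=1−0.92=0.08, ¬bright=1−0.32=0.68; AND[a·b] → w = 0.0544
Weighted average = (0.0882·12.3 + 0.0800·41.0 + 0.5300·6.1 + 0.0544·69.0) / (0.0882 + 0.0800 + 0.5300 + 0.0544)
  = 11.3510 / 0.7526 = 15.08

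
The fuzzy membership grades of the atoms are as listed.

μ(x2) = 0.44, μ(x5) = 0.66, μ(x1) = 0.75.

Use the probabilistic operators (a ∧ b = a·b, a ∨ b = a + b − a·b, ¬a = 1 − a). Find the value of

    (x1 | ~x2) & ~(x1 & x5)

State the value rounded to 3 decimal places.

~x2 = 1 − 0.4400 = 0.5600
x1 | ~x2 = a + b − a·b on (0.7500, 0.5600) = 0.8900
x1 & x5 = a·b on (0.7500, 0.6600) = 0.4950
~(x1 & x5) = 1 − 0.4950 = 0.5050
(x1 | ~x2) & ~(x1 & x5) = a·b on (0.8900, 0.5050) = 0.4495

0.449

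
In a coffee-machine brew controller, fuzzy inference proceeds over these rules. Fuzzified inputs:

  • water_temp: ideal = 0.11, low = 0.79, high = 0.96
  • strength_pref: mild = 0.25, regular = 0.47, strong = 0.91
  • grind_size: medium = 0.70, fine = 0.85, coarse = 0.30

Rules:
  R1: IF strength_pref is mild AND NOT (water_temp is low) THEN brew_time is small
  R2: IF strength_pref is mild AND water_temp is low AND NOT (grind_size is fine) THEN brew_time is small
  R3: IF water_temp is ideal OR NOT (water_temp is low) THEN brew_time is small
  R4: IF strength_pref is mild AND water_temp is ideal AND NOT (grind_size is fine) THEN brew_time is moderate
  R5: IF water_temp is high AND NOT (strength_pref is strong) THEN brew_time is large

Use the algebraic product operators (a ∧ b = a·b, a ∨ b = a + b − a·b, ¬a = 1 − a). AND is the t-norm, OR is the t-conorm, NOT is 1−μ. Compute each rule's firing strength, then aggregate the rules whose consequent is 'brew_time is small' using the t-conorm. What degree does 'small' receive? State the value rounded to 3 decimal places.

0.354

R1: mild=0.25, ¬low=1−0.79=0.21; AND[a·b] → w = 0.0525
R2: mild=0.25, low=0.79, ¬fine=1−0.85=0.15; AND[a·b] → w = 0.0296
R3: ideal=0.11, ¬low=1−0.79=0.21; OR[a + b − a·b] → w = 0.2969
R4: mild=0.25, ideal=0.11, ¬fine=1−0.85=0.15; AND[a·b] → w = 0.0041
R5: high=0.96, ¬strong=1−0.91=0.09; AND[a·b] → w = 0.0864
Rules with consequent 'small': {R1, R2, R3} → strengths 0.0525, 0.0296, 0.2969
Aggregate via t-conorm [a + b − a·b]: 0.3535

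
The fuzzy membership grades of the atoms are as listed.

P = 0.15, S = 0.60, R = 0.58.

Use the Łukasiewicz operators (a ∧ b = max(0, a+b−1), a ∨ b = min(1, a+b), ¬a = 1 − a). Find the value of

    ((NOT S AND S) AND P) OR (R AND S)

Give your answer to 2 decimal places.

0.18

NOT S = 1 − 0.60 = 0.40
NOT S AND S = max(0, a+b−1) on (0.40, 0.60) = 0.00
(NOT S AND S) AND P = max(0, a+b−1) on (0.00, 0.15) = 0.00
R AND S = max(0, a+b−1) on (0.58, 0.60) = 0.18
((NOT S AND S) AND P) OR (R AND S) = min(1, a+b) on (0.00, 0.18) = 0.18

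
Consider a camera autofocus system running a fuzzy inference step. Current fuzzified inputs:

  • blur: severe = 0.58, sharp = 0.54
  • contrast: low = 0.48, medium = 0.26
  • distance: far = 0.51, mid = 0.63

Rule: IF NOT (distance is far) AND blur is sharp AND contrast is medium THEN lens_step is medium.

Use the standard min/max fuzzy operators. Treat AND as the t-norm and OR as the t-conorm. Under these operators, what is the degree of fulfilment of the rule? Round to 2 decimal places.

firing strength: ¬far=1−0.51=0.49, sharp=0.54, medium=0.26; AND[min(a, b)] → w = 0.26

0.26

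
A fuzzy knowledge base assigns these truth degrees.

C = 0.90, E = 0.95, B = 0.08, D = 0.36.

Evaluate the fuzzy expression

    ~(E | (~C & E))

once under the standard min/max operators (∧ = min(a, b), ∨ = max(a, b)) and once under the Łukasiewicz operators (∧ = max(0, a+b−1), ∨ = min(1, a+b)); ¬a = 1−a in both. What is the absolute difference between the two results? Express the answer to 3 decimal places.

0.050

Under standard min/max:
  ~C = 1 − 0.90 = 0.10
  ~C & E = min(a, b) on (0.10, 0.95) = 0.10
  E | (~C & E) = max(a, b) on (0.95, 0.10) = 0.95
  ~(E | (~C & E)) = 1 − 0.95 = 0.05
  → value = 0.0500
Under Łukasiewicz:
  ~C = 1 − 0.90 = 0.10
  ~C & E = max(0, a+b−1) on (0.10, 0.95) = 0.05
  E | (~C & E) = min(1, a+b) on (0.95, 0.05) = 1.00
  ~(E | (~C & E)) = 1 − 1.00 = 0.00
  → value = 0.0000
|0.0500 − 0.0000| = 0.050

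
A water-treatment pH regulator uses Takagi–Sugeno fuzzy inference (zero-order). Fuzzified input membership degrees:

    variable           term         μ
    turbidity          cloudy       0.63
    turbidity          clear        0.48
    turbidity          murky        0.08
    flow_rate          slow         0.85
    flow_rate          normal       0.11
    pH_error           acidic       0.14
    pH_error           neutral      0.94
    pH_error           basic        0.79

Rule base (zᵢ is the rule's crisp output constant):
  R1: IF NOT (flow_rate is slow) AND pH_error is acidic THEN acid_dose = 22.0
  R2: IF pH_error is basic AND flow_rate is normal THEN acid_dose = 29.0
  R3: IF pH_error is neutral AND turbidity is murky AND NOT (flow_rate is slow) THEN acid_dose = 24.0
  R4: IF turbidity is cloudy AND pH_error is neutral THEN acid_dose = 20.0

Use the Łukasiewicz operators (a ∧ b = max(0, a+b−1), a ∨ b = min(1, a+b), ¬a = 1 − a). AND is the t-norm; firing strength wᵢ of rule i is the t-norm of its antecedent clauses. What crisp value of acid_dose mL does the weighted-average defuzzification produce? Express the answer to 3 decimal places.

R1 (z=22.0): ¬slow=1−0.85=0.15, acidic=0.14; AND[max(0, a+b−1)] → w = 0.00
R2 (z=29.0): basic=0.79, normal=0.11; AND[max(0, a+b−1)] → w = 0.00
R3 (z=24.0): neutral=0.94, murky=0.08, ¬slow=1−0.85=0.15; AND[max(0, a+b−1)] → w = 0.00
R4 (z=20.0): cloudy=0.63, neutral=0.94; AND[max(0, a+b−1)] → w = 0.57
Weighted average = (0.00·22.0 + 0.00·29.0 + 0.00·24.0 + 0.57·20.0) / (0.00 + 0.00 + 0.00 + 0.57)
  = 11.4000 / 0.5700 = 20.000

20.000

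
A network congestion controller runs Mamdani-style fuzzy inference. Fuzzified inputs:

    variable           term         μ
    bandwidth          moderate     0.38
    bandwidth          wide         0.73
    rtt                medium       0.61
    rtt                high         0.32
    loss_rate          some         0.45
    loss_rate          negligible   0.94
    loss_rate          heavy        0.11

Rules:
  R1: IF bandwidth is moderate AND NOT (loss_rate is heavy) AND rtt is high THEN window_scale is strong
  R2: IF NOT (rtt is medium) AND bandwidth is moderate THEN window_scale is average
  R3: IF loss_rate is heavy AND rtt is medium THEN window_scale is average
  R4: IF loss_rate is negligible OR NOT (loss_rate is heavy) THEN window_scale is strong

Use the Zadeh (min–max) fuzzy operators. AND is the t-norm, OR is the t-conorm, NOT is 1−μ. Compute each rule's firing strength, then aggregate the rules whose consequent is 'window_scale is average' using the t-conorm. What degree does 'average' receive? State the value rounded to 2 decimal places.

R1: moderate=0.38, ¬heavy=1−0.11=0.89, high=0.32; AND[min(a, b)] → w = 0.32
R2: ¬medium=1−0.61=0.39, moderate=0.38; AND[min(a, b)] → w = 0.38
R3: heavy=0.11, medium=0.61; AND[min(a, b)] → w = 0.11
R4: negligible=0.94, ¬heavy=1−0.11=0.89; OR[max(a, b)] → w = 0.94
Rules with consequent 'average': {R2, R3} → strengths 0.38, 0.11
Aggregate via t-conorm [max(a, b)]: 0.38

0.38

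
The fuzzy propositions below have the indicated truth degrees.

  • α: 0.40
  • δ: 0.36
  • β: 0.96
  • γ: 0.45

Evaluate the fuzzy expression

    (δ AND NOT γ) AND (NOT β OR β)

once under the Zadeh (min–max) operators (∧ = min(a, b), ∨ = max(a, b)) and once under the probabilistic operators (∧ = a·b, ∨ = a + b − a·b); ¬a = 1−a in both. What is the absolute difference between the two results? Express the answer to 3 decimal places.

Under Zadeh (min–max):
  NOT γ = 1 − 0.45 = 0.55
  δ AND NOT γ = min(a, b) on (0.36, 0.55) = 0.36
  NOT β = 1 − 0.96 = 0.04
  NOT β OR β = max(a, b) on (0.04, 0.96) = 0.96
  (δ AND NOT γ) AND (NOT β OR β) = min(a, b) on (0.36, 0.96) = 0.36
  → value = 0.3600
Under probabilistic:
  NOT γ = 1 − 0.4500 = 0.5500
  δ AND NOT γ = a·b on (0.3600, 0.5500) = 0.1980
  NOT β = 1 − 0.9600 = 0.0400
  NOT β OR β = a + b − a·b on (0.0400, 0.9600) = 0.9616
  (δ AND NOT γ) AND (NOT β OR β) = a·b on (0.1980, 0.9616) = 0.1904
  → value = 0.1904
|0.3600 − 0.1904| = 0.170

0.170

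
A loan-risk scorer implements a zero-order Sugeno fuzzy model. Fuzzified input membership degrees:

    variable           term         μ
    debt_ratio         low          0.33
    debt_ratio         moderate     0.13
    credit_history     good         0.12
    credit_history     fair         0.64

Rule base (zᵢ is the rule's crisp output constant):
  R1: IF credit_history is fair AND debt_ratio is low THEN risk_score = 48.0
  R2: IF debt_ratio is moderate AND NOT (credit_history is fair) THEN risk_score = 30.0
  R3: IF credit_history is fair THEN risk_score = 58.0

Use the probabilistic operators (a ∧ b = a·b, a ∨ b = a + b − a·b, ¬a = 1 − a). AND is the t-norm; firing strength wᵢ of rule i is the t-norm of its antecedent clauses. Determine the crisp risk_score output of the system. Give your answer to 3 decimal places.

54.189

R1 (z=48.0): fair=0.64, low=0.33; AND[a·b] → w = 0.2112
R2 (z=30.0): moderate=0.13, ¬fair=1−0.64=0.36; AND[a·b] → w = 0.0468
R3 (z=58.0): fair=0.64 → w = 0.6400
Weighted average = (0.2112·48.0 + 0.0468·30.0 + 0.6400·58.0) / (0.2112 + 0.0468 + 0.6400)
  = 48.6616 / 0.8980 = 54.189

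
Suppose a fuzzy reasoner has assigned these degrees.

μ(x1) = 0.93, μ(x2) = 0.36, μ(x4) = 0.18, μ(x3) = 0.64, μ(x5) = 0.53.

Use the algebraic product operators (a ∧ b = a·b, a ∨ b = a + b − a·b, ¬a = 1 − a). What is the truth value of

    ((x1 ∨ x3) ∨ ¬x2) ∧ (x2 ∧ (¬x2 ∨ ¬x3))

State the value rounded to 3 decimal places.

0.275

x1 ∨ x3 = a + b − a·b on (0.9300, 0.6400) = 0.9748
¬x2 = 1 − 0.3600 = 0.6400
(x1 ∨ x3) ∨ ¬x2 = a + b − a·b on (0.9748, 0.6400) = 0.9909
¬x2 = 1 − 0.3600 = 0.6400
¬x3 = 1 − 0.6400 = 0.3600
¬x2 ∨ ¬x3 = a + b − a·b on (0.6400, 0.3600) = 0.7696
x2 ∧ (¬x2 ∨ ¬x3) = a·b on (0.3600, 0.7696) = 0.2771
((x1 ∨ x3) ∨ ¬x2) ∧ (x2 ∧ (¬x2 ∨ ¬x3)) = a·b on (0.9909, 0.2771) = 0.2745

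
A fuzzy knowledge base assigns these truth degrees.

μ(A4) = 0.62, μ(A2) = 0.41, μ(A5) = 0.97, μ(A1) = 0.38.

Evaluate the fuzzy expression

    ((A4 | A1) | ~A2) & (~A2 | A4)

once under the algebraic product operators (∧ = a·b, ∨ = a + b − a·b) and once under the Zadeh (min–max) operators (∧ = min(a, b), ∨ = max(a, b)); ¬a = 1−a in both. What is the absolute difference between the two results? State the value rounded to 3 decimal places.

Under algebraic product:
  A4 | A1 = a + b − a·b on (0.6200, 0.3800) = 0.7644
  ~A2 = 1 − 0.4100 = 0.5900
  (A4 | A1) | ~A2 = a + b − a·b on (0.7644, 0.5900) = 0.9034
  ~A2 = 1 − 0.4100 = 0.5900
  ~A2 | A4 = a + b − a·b on (0.5900, 0.6200) = 0.8442
  ((A4 | A1) | ~A2) & (~A2 | A4) = a·b on (0.9034, 0.8442) = 0.7627
  → value = 0.7627
Under Zadeh (min–max):
  A4 | A1 = max(a, b) on (0.62, 0.38) = 0.62
  ~A2 = 1 − 0.41 = 0.59
  (A4 | A1) | ~A2 = max(a, b) on (0.62, 0.59) = 0.62
  ~A2 = 1 − 0.41 = 0.59
  ~A2 | A4 = max(a, b) on (0.59, 0.62) = 0.62
  ((A4 | A1) | ~A2) & (~A2 | A4) = min(a, b) on (0.62, 0.62) = 0.62
  → value = 0.6200
|0.7627 − 0.6200| = 0.143

0.143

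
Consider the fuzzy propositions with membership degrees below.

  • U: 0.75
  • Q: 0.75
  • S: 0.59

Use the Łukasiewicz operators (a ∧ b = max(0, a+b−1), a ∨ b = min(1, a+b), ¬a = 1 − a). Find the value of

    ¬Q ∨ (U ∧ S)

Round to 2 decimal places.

¬Q = 1 − 0.75 = 0.25
U ∧ S = max(0, a+b−1) on (0.75, 0.59) = 0.34
¬Q ∨ (U ∧ S) = min(1, a+b) on (0.25, 0.34) = 0.59

0.59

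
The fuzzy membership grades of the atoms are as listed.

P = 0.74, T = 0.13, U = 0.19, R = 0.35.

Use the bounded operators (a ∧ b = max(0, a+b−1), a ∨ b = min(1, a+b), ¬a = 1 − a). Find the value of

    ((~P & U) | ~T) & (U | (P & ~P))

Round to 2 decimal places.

~P = 1 − 0.74 = 0.26
~P & U = max(0, a+b−1) on (0.26, 0.19) = 0.00
~T = 1 − 0.13 = 0.87
(~P & U) | ~T = min(1, a+b) on (0.00, 0.87) = 0.87
~P = 1 − 0.74 = 0.26
P & ~P = max(0, a+b−1) on (0.74, 0.26) = 0.00
U | (P & ~P) = min(1, a+b) on (0.19, 0.00) = 0.19
((~P & U) | ~T) & (U | (P & ~P)) = max(0, a+b−1) on (0.87, 0.19) = 0.06

0.06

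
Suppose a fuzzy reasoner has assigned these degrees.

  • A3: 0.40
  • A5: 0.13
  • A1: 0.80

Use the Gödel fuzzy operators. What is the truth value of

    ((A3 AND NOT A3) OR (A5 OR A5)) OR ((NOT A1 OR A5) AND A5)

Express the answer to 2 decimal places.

0.40

NOT A3 = 1 − 0.40 = 0.60
A3 AND NOT A3 = min(a, b) on (0.40, 0.60) = 0.40
A5 OR A5 = max(a, b) on (0.13, 0.13) = 0.13
(A3 AND NOT A3) OR (A5 OR A5) = max(a, b) on (0.40, 0.13) = 0.40
NOT A1 = 1 − 0.80 = 0.20
NOT A1 OR A5 = max(a, b) on (0.20, 0.13) = 0.20
(NOT A1 OR A5) AND A5 = min(a, b) on (0.20, 0.13) = 0.13
((A3 AND NOT A3) OR (A5 OR A5)) OR ((NOT A1 OR A5) AND A5) = max(a, b) on (0.40, 0.13) = 0.40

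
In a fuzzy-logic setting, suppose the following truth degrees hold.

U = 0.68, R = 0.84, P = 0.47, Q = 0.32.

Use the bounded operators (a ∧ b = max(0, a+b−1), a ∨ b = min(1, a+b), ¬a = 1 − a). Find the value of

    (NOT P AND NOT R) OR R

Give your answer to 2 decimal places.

0.84

NOT P = 1 − 0.47 = 0.53
NOT R = 1 − 0.84 = 0.16
NOT P AND NOT R = max(0, a+b−1) on (0.53, 0.16) = 0.00
(NOT P AND NOT R) OR R = min(1, a+b) on (0.00, 0.84) = 0.84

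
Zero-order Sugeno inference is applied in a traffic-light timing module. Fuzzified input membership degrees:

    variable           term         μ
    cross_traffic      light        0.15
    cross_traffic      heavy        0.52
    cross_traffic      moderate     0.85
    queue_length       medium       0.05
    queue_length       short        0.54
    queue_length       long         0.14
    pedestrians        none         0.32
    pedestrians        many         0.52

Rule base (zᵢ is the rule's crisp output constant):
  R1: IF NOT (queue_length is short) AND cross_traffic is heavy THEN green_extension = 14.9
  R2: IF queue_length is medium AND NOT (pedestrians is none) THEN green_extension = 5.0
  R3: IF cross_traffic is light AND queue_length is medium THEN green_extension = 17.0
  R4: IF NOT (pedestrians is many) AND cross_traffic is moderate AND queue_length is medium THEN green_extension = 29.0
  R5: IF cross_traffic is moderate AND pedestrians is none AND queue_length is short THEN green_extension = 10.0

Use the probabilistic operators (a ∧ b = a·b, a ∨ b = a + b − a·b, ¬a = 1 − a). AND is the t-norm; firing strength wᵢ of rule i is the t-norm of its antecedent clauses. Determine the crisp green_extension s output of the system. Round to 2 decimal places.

13.22

R1 (z=14.9): ¬short=1−0.54=0.46, heavy=0.52; AND[a·b] → w = 0.2392
R2 (z=5.0): medium=0.05, ¬none=1−0.32=0.68; AND[a·b] → w = 0.0340
R3 (z=17.0): light=0.15, medium=0.05; AND[a·b] → w = 0.0075
R4 (z=29.0): ¬many=1−0.52=0.48, moderate=0.85, medium=0.05; AND[a·b] → w = 0.0204
R5 (z=10.0): moderate=0.85, none=0.32, short=0.54; AND[a·b] → w = 0.1469
Weighted average = (0.2392·14.9 + 0.0340·5.0 + 0.0075·17.0 + 0.0204·29.0 + 0.1469·10.0) / (0.2392 + 0.0340 + 0.0075 + 0.0204 + 0.1469)
  = 5.9220 / 0.4480 = 13.22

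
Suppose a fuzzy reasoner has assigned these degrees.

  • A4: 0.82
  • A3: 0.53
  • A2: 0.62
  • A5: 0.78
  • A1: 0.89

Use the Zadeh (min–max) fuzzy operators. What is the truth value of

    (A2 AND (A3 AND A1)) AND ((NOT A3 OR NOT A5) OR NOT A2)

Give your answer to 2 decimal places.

A3 AND A1 = min(a, b) on (0.53, 0.89) = 0.53
A2 AND (A3 AND A1) = min(a, b) on (0.62, 0.53) = 0.53
NOT A3 = 1 − 0.53 = 0.47
NOT A5 = 1 − 0.78 = 0.22
NOT A3 OR NOT A5 = max(a, b) on (0.47, 0.22) = 0.47
NOT A2 = 1 − 0.62 = 0.38
(NOT A3 OR NOT A5) OR NOT A2 = max(a, b) on (0.47, 0.38) = 0.47
(A2 AND (A3 AND A1)) AND ((NOT A3 OR NOT A5) OR NOT A2) = min(a, b) on (0.53, 0.47) = 0.47

0.47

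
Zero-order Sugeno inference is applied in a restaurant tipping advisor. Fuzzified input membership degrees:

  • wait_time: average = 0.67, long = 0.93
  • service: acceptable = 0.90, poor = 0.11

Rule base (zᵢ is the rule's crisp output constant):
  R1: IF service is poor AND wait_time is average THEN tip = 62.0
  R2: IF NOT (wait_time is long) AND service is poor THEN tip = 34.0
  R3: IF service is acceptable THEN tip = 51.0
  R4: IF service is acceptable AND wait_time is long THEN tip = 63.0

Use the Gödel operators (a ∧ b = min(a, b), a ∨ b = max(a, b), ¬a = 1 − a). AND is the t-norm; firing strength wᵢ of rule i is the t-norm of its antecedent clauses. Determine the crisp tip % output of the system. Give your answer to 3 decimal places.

R1 (z=62.0): poor=0.11, average=0.67; AND[min(a, b)] → w = 0.11
R2 (z=34.0): ¬long=1−0.93=0.07, poor=0.11; AND[min(a, b)] → w = 0.07
R3 (z=51.0): acceptable=0.90 → w = 0.90
R4 (z=63.0): acceptable=0.90, long=0.93; AND[min(a, b)] → w = 0.90
Weighted average = (0.11·62.0 + 0.07·34.0 + 0.90·51.0 + 0.90·63.0) / (0.11 + 0.07 + 0.90 + 0.90)
  = 111.8000 / 1.9800 = 56.465

56.465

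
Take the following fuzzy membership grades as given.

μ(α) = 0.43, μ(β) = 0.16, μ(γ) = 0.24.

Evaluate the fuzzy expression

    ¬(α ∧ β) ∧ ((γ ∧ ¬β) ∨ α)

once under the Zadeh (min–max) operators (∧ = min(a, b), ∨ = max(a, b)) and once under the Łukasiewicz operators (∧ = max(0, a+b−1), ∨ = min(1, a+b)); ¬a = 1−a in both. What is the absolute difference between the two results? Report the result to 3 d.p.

Under Zadeh (min–max):
  α ∧ β = min(a, b) on (0.43, 0.16) = 0.16
  ¬(α ∧ β) = 1 − 0.16 = 0.84
  ¬β = 1 − 0.16 = 0.84
  γ ∧ ¬β = min(a, b) on (0.24, 0.84) = 0.24
  (γ ∧ ¬β) ∨ α = max(a, b) on (0.24, 0.43) = 0.43
  ¬(α ∧ β) ∧ ((γ ∧ ¬β) ∨ α) = min(a, b) on (0.84, 0.43) = 0.43
  → value = 0.4300
Under Łukasiewicz:
  α ∧ β = max(0, a+b−1) on (0.43, 0.16) = 0.00
  ¬(α ∧ β) = 1 − 0.00 = 1.00
  ¬β = 1 − 0.16 = 0.84
  γ ∧ ¬β = max(0, a+b−1) on (0.24, 0.84) = 0.08
  (γ ∧ ¬β) ∨ α = min(1, a+b) on (0.08, 0.43) = 0.51
  ¬(α ∧ β) ∧ ((γ ∧ ¬β) ∨ α) = max(0, a+b−1) on (1.00, 0.51) = 0.51
  → value = 0.5100
|0.4300 − 0.5100| = 0.080

0.080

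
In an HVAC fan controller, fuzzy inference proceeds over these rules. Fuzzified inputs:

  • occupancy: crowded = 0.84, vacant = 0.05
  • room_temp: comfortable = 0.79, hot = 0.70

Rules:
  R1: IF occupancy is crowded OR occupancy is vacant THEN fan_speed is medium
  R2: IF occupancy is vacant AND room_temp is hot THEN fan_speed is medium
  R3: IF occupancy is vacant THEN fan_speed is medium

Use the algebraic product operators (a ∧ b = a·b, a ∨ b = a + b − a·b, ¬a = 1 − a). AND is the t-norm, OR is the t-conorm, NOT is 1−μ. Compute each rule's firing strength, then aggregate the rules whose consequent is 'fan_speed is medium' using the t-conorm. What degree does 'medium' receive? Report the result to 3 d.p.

0.861

R1: crowded=0.84, vacant=0.05; OR[a + b − a·b] → w = 0.8480
R2: vacant=0.05, hot=0.70; AND[a·b] → w = 0.0350
R3: vacant=0.05 → w = 0.0500
Rules with consequent 'medium': {R1, R2, R3} → strengths 0.8480, 0.0350, 0.0500
Aggregate via t-conorm [a + b − a·b]: 0.8607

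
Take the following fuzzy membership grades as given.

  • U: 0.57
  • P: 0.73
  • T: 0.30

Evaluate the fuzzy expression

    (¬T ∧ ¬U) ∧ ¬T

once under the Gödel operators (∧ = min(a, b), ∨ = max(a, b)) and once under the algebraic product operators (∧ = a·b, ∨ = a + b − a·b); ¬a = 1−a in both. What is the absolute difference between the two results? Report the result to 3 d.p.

0.219

Under Gödel:
  ¬T = 1 − 0.30 = 0.70
  ¬U = 1 − 0.57 = 0.43
  ¬T ∧ ¬U = min(a, b) on (0.70, 0.43) = 0.43
  ¬T = 1 − 0.30 = 0.70
  (¬T ∧ ¬U) ∧ ¬T = min(a, b) on (0.43, 0.70) = 0.43
  → value = 0.4300
Under algebraic product:
  ¬T = 1 − 0.3000 = 0.7000
  ¬U = 1 − 0.5700 = 0.4300
  ¬T ∧ ¬U = a·b on (0.7000, 0.4300) = 0.3010
  ¬T = 1 − 0.3000 = 0.7000
  (¬T ∧ ¬U) ∧ ¬T = a·b on (0.3010, 0.7000) = 0.2107
  → value = 0.2107
|0.4300 − 0.2107| = 0.219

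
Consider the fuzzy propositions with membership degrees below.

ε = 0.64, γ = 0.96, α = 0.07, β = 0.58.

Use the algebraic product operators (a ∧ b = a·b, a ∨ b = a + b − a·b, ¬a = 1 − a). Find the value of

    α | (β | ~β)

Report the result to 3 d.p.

~β = 1 − 0.5800 = 0.4200
β | ~β = a + b − a·b on (0.5800, 0.4200) = 0.7564
α | (β | ~β) = a + b − a·b on (0.0700, 0.7564) = 0.7735

0.773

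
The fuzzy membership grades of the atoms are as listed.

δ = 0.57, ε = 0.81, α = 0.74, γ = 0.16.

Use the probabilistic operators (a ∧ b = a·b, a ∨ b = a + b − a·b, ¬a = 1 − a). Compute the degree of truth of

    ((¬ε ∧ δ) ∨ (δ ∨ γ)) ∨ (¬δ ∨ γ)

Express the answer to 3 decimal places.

0.846

¬ε = 1 − 0.8100 = 0.1900
¬ε ∧ δ = a·b on (0.1900, 0.5700) = 0.1083
δ ∨ γ = a + b − a·b on (0.5700, 0.1600) = 0.6388
(¬ε ∧ δ) ∨ (δ ∨ γ) = a + b − a·b on (0.1083, 0.6388) = 0.6779
¬δ = 1 − 0.5700 = 0.4300
¬δ ∨ γ = a + b − a·b on (0.4300, 0.1600) = 0.5212
((¬ε ∧ δ) ∨ (δ ∨ γ)) ∨ (¬δ ∨ γ) = a + b − a·b on (0.6779, 0.5212) = 0.8458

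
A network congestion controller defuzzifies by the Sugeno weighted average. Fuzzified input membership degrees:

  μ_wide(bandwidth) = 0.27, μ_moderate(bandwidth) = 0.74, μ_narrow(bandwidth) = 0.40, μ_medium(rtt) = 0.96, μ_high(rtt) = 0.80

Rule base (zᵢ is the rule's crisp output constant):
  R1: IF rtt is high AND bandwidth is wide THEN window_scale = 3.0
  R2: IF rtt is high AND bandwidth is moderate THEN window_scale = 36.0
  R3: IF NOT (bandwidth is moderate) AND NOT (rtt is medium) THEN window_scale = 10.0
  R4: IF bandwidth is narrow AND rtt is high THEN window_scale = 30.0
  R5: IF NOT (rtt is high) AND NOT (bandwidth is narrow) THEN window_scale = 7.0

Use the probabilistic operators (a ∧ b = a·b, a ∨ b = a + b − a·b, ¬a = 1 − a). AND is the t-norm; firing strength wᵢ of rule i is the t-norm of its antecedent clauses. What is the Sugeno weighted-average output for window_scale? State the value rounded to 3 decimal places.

R1 (z=3.0): high=0.80, wide=0.27; AND[a·b] → w = 0.2160
R2 (z=36.0): high=0.80, moderate=0.74; AND[a·b] → w = 0.5920
R3 (z=10.0): ¬moderate=1−0.74=0.26, ¬medium=1−0.96=0.04; AND[a·b] → w = 0.0104
R4 (z=30.0): narrow=0.40, high=0.80; AND[a·b] → w = 0.3200
R5 (z=7.0): ¬high=1−0.80=0.20, ¬narrow=1−0.40=0.60; AND[a·b] → w = 0.1200
Weighted average = (0.2160·3.0 + 0.5920·36.0 + 0.0104·10.0 + 0.3200·30.0 + 0.1200·7.0) / (0.2160 + 0.5920 + 0.0104 + 0.3200 + 0.1200)
  = 32.5040 / 1.2584 = 25.830

25.830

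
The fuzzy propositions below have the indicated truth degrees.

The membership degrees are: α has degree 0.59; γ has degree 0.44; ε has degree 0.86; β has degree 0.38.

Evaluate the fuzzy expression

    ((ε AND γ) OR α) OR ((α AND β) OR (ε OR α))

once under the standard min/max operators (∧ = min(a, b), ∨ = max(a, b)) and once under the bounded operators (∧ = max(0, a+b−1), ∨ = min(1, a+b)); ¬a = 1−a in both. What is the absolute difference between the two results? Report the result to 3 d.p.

Under standard min/max:
  ε AND γ = min(a, b) on (0.86, 0.44) = 0.44
  (ε AND γ) OR α = max(a, b) on (0.44, 0.59) = 0.59
  α AND β = min(a, b) on (0.59, 0.38) = 0.38
  ε OR α = max(a, b) on (0.86, 0.59) = 0.86
  (α AND β) OR (ε OR α) = max(a, b) on (0.38, 0.86) = 0.86
  ((ε AND γ) OR α) OR ((α AND β) OR (ε OR α)) = max(a, b) on (0.59, 0.86) = 0.86
  → value = 0.8600
Under bounded:
  ε AND γ = max(0, a+b−1) on (0.86, 0.44) = 0.30
  (ε AND γ) OR α = min(1, a+b) on (0.30, 0.59) = 0.89
  α AND β = max(0, a+b−1) on (0.59, 0.38) = 0.00
  ε OR α = min(1, a+b) on (0.86, 0.59) = 1.00
  (α AND β) OR (ε OR α) = min(1, a+b) on (0.00, 1.00) = 1.00
  ((ε AND γ) OR α) OR ((α AND β) OR (ε OR α)) = min(1, a+b) on (0.89, 1.00) = 1.00
  → value = 1.0000
|0.8600 − 1.0000| = 0.140

0.140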